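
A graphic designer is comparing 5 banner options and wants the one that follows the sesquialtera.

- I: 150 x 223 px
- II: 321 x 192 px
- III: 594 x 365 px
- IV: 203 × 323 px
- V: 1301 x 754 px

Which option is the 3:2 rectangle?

I

Ratios (long/short): I ≈ 1.487; II ≈ 1.672; III ≈ 1.627; IV ≈ 1.591; V ≈ 1.725.
3:2 ≈ 1.500; option I is nearest (Δ 0.013).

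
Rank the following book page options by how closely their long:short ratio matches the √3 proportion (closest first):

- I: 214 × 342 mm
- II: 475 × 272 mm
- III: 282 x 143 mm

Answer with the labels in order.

I: 342/214 ≈ 1.598 → |1.598 − 1.732| = 0.134
II: 475/272 ≈ 1.746 → |1.746 − 1.732| = 0.014
III: 282/143 ≈ 1.972 → |1.972 − 1.732| = 0.240

II, I, III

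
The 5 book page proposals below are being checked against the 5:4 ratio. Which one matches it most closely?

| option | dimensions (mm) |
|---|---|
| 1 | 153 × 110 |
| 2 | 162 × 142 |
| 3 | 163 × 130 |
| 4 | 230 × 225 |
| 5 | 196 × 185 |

Ratios (long/short): 1 ≈ 1.391; 2 ≈ 1.141; 3 ≈ 1.254; 4 ≈ 1.022; 5 ≈ 1.059.
5:4 ≈ 1.250; option 3 is nearest (Δ 0.004).

3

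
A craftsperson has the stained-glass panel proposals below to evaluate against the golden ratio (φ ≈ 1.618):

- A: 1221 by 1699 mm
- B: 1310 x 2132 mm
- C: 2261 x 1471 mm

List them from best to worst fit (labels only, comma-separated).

Ratios: A = 1699 / 1221 ≈ 1.391; B = 2132 / 1310 ≈ 1.627; C = 2261 / 1471 ≈ 1.537.
|Δ from 1.618|: A 0.227; B 0.009; C 0.081.

B, C, A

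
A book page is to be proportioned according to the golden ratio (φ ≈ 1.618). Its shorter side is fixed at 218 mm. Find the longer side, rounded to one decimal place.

352.7 mm

golden ratio ≈ 1.61803.
Longer side = 218 × 1.61803 ≈ 352.731 → 352.7 mm.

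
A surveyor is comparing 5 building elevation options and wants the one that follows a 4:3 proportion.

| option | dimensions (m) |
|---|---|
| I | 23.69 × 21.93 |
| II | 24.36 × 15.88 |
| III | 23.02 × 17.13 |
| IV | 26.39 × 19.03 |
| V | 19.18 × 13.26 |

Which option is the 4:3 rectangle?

III

Ratios (long/short): I ≈ 1.080; II ≈ 1.534; III ≈ 1.344; IV ≈ 1.387; V ≈ 1.446.
4:3 ≈ 1.333; option III is nearest (Δ 0.011).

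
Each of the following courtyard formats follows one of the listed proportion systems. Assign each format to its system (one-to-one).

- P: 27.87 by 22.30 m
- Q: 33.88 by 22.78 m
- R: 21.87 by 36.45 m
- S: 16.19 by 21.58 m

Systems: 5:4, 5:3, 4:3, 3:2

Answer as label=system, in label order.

P=5:4, Q=3:2, R=5:3, S=4:3

Ratios: P ≈ 1.250; Q ≈ 1.487; R ≈ 1.667; S ≈ 1.333.
Targets: 5:4 ≈ 1.250; 5:3 ≈ 1.667; 4:3 ≈ 1.333; 3:2 ≈ 1.500.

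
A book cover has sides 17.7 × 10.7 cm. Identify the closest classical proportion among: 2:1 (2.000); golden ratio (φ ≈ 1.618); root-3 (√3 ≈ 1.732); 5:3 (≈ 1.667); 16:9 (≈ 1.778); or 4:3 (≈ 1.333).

5:3

17.7/10.7 ≈ 1.654. Nearest candidates are 5:3 (1.667, off by 0.013) and golden ratio (1.618, off by 0.036).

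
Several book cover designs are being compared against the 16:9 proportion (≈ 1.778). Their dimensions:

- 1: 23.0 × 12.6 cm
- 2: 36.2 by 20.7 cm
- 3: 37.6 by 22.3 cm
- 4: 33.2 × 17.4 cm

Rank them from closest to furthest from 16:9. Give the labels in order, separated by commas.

Ratios: 1 = 23.0 / 12.6 ≈ 1.825; 2 = 36.2 / 20.7 ≈ 1.749; 3 = 37.6 / 22.3 ≈ 1.686; 4 = 33.2 / 17.4 ≈ 1.908.
|Δ from 1.778|: 1 0.047; 2 0.029; 3 0.092; 4 0.130.

2, 1, 3, 4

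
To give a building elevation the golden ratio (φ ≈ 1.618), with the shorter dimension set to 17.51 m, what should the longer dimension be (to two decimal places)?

golden ratio ≈ 1.61803.
Longer side = 17.51 × 1.61803 ≈ 28.3317 → 28.33 m.

28.33 m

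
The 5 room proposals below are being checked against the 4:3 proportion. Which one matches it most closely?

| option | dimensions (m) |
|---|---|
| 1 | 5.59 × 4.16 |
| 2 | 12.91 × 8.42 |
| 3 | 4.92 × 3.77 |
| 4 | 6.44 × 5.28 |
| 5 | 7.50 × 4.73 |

Target 4:3 ≈ 1.333.
1: 1.344 (Δ0.011)  2: 1.533 (Δ0.200)  3: 1.305 (Δ0.028)  4: 1.220 (Δ0.113)  5: 1.586 (Δ0.253)

1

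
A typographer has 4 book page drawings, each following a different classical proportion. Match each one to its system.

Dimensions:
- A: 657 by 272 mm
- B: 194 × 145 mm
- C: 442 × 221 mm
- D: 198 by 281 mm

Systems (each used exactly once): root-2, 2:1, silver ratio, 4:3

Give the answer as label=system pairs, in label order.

Ratios: A ≈ 2.415; B ≈ 1.338; C ≈ 2.000; D ≈ 1.419.
Targets: root-2 ≈ 1.414; 2:1 ≈ 2.000; silver ratio ≈ 2.414; 4:3 ≈ 1.333.

A=silver ratio, B=4:3, C=2:1, D=root-2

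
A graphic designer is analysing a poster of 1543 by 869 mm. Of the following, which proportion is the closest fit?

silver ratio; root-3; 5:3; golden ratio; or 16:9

16:9

1543/869 ≈ 1.776. Nearest candidates are 16:9 (1.778, off by 0.002) and root-3 (1.732, off by 0.044).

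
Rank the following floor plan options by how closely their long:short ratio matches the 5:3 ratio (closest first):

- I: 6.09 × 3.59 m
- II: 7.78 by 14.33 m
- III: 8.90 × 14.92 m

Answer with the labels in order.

III, I, II

Ratios: I = 6.09 / 3.59 ≈ 1.696; II = 14.33 / 7.78 ≈ 1.842; III = 14.92 / 8.90 ≈ 1.676.
|Δ from 1.667|: I 0.029; II 0.175; III 0.009.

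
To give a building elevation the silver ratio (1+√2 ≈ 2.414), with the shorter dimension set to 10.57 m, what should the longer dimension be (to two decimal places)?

25.52 m

silver ratio ≈ 2.41421.
Longer side = 10.57 × 2.41421 ≈ 25.5182 → 25.52 m.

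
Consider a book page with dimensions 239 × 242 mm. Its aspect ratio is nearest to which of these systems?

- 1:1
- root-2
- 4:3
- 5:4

242/239 ≈ 1.013. Nearest candidates are 1:1 (1.000, off by 0.013) and 5:4 (1.250, off by 0.237).

1:1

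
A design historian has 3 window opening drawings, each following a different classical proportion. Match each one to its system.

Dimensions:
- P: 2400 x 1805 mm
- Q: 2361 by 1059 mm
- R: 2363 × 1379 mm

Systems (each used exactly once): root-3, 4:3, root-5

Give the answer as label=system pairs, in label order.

P=4:3, Q=root-5, R=root-3

P = 2400/1805 ≈ 1.330 → 4:3 (1.333)
Q = 2361/1059 ≈ 2.229 → root-5 (2.236)
R = 2363/1379 ≈ 1.714 → root-3 (1.732)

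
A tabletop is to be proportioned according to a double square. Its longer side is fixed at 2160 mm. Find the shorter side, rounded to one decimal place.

1080.0 mm

2:1 = 2.00000.
Shorter side = 2160 ÷ 2.00000 ≈ 1080.000 → 1080.0 mm.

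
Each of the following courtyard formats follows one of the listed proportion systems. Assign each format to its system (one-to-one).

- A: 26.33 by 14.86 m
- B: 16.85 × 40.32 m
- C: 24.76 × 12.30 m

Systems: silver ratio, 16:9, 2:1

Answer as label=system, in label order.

Ratios: A ≈ 1.772; B ≈ 2.393; C ≈ 2.013.
Targets: silver ratio ≈ 2.414; 16:9 ≈ 1.778; 2:1 ≈ 2.000.

A=16:9, B=silver ratio, C=2:1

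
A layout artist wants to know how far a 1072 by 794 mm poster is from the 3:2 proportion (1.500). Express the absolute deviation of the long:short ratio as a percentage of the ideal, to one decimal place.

Ratio = 1072 / 794 ≈ 1.3501.
Ideal 3:2 = 1.5000. |1.3501 − 1.5000| / 1.5000 ≈ 9.99% → 10.0%.

10.0%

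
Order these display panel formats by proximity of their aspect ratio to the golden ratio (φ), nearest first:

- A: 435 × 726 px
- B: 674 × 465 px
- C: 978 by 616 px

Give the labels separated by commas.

C, A, B

A: 726/435 ≈ 1.669 → |1.669 − 1.618| = 0.051
B: 674/465 ≈ 1.449 → |1.449 − 1.618| = 0.169
C: 978/616 ≈ 1.588 → |1.588 − 1.618| = 0.030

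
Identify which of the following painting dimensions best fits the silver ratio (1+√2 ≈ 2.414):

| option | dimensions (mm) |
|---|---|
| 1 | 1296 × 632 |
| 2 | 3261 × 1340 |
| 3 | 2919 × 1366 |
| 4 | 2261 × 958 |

Ratios (long/short): 1 ≈ 2.051; 2 ≈ 2.434; 3 ≈ 2.137; 4 ≈ 2.360.
silver ratio ≈ 2.414; option 2 is nearest (Δ 0.020).

2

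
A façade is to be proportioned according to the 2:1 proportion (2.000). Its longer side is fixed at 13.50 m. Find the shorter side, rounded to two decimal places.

2:1 = 2.00000.
Shorter side = 13.50 ÷ 2.00000 ≈ 6.7500 → 6.75 m.

6.75 m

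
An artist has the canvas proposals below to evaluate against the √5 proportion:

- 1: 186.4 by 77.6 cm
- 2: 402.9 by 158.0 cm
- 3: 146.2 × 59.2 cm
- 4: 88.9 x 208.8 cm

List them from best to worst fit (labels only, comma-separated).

1: 186.4/77.6 ≈ 2.402 → |2.402 − 2.236| = 0.166
2: 402.9/158.0 ≈ 2.550 → |2.550 − 2.236| = 0.314
3: 146.2/59.2 ≈ 2.470 → |2.470 − 2.236| = 0.234
4: 208.8/88.9 ≈ 2.349 → |2.349 − 2.236| = 0.113

4, 1, 3, 2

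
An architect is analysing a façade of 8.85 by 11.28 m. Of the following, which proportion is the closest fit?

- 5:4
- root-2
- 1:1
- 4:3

5:4

11.28/8.85 ≈ 1.275. Nearest candidates are 5:4 (1.250, off by 0.025) and 4:3 (1.333, off by 0.058).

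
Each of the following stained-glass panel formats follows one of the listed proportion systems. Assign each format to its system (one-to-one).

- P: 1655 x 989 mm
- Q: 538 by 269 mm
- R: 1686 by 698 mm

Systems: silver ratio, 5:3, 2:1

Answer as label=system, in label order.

P=5:3, Q=2:1, R=silver ratio

Ratios: P ≈ 1.673; Q ≈ 2.000; R ≈ 2.415.
Targets: silver ratio ≈ 2.414; 5:3 ≈ 1.667; 2:1 ≈ 2.000.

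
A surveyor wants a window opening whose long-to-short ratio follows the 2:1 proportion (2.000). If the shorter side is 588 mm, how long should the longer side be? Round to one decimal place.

1176.0 mm

2:1 = 2.00000.
Longer side = 588 × 2.00000 ≈ 1176.000 → 1176.0 mm.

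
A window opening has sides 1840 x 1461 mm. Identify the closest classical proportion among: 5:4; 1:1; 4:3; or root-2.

1840/1461 ≈ 1.259. Nearest candidates are 5:4 (1.250, off by 0.009) and 4:3 (1.333, off by 0.074).

5:4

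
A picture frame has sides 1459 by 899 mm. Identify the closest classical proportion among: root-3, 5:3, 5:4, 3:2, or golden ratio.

golden ratio

Ratio = 1459 / 899 ≈ 1.623.
Distances: root-3 1.732 (Δ 0.109); 5:3 1.667 (Δ 0.044); 5:4 1.250 (Δ 0.373); 3:2 1.500 (Δ 0.123); golden ratio 1.618 (Δ 0.005).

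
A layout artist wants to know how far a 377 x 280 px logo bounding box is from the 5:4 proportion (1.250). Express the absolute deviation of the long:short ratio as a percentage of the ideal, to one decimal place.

Ratio = 377 / 280 ≈ 1.3464.
Ideal 5:4 = 1.2500. |1.3464 − 1.2500| / 1.2500 ≈ 7.71% → 7.7%.

7.7%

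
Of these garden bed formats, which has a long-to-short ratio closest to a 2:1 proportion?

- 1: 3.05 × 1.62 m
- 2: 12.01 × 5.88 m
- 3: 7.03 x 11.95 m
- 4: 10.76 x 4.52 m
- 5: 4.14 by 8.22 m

Target 2:1 ≈ 2.000.
1: 1.883 (Δ0.117)  2: 2.043 (Δ0.043)  3: 1.700 (Δ0.300)  4: 2.381 (Δ0.381)  5: 1.986 (Δ0.014)

5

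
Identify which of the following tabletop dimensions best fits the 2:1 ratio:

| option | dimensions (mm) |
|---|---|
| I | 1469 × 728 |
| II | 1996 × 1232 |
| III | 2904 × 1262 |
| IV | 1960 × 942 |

I

Target 2:1 ≈ 2.000.
I: 2.018 (Δ0.018)  II: 1.620 (Δ0.380)  III: 2.301 (Δ0.301)  IV: 2.081 (Δ0.081)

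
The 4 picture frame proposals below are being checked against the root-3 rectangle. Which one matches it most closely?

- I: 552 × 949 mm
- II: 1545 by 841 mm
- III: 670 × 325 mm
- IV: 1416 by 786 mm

I

Target root-3 ≈ 1.732.
I: 1.719 (Δ0.013)  II: 1.837 (Δ0.105)  III: 2.062 (Δ0.330)  IV: 1.802 (Δ0.070)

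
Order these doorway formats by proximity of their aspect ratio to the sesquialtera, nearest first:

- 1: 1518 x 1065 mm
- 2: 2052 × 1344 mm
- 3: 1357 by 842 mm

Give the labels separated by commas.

2, 1, 3

Ratios: 1 = 1518 / 1065 ≈ 1.425; 2 = 2052 / 1344 ≈ 1.527; 3 = 1357 / 842 ≈ 1.612.
|Δ from 1.500|: 1 0.075; 2 0.027; 3 0.112.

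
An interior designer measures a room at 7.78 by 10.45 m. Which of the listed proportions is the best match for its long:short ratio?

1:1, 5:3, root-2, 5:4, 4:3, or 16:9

4:3

10.45/7.78 ≈ 1.343. Nearest candidates are 4:3 (1.333, off by 0.010) and root-2 (1.414, off by 0.071).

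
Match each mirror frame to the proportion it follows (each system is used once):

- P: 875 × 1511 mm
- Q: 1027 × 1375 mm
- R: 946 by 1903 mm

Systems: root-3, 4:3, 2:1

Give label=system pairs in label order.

Ratios: P ≈ 1.727; Q ≈ 1.339; R ≈ 2.012.
Targets: root-3 ≈ 1.732; 4:3 ≈ 1.333; 2:1 ≈ 2.000.

P=root-3, Q=4:3, R=2:1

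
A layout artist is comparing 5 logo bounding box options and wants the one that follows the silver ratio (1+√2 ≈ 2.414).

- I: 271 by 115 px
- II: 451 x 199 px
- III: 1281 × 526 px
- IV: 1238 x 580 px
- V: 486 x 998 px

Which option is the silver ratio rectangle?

Ratios (long/short): I ≈ 2.357; II ≈ 2.266; III ≈ 2.435; IV ≈ 2.134; V ≈ 2.053.
silver ratio ≈ 2.414; option III is nearest (Δ 0.021).

III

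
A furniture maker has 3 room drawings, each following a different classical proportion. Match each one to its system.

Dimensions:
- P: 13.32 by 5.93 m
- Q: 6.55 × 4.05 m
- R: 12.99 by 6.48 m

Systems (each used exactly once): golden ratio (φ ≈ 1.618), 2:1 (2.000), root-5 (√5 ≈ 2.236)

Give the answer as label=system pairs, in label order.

P=root-5, Q=golden ratio, R=2:1

P = 13.32/5.93 ≈ 2.246 → root-5 (2.236)
Q = 6.55/4.05 ≈ 1.617 → golden ratio (1.618)
R = 12.99/6.48 ≈ 2.005 → 2:1 (2.000)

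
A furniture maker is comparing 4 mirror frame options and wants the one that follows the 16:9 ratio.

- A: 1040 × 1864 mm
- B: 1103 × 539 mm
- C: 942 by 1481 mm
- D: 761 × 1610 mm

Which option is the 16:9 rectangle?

Target 16:9 ≈ 1.778.
A: 1.792 (Δ0.014)  B: 2.046 (Δ0.268)  C: 1.572 (Δ0.206)  D: 2.116 (Δ0.338)

A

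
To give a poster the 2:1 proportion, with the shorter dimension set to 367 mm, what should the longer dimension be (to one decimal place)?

734.0 mm

2:1 = 2.00000.
Longer side = 367 × 2.00000 ≈ 734.000 → 734.0 mm.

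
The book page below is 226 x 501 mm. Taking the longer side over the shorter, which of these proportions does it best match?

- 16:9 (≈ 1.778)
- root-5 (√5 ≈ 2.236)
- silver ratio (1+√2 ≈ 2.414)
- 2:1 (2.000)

root-5

Ratio = 501 / 226 ≈ 2.217.
Distances: 16:9 1.778 (Δ 0.439); root-5 2.236 (Δ 0.019); silver ratio 2.414 (Δ 0.197); 2:1 2.000 (Δ 0.217).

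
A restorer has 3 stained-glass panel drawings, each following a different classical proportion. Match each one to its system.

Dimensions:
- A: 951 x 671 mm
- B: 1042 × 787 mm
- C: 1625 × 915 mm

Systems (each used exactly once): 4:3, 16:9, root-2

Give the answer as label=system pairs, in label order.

Ratios: A ≈ 1.417; B ≈ 1.324; C ≈ 1.776.
Targets: 4:3 ≈ 1.333; 16:9 ≈ 1.778; root-2 ≈ 1.414.

A=root-2, B=4:3, C=16:9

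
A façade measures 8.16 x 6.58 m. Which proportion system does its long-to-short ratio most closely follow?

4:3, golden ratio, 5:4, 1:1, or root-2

5:4

Ratio = 8.16 / 6.58 ≈ 1.240.
Distances: 4:3 1.333 (Δ 0.093); golden ratio 1.618 (Δ 0.378); 5:4 1.250 (Δ 0.010); 1:1 1.000 (Δ 0.240); root-2 1.414 (Δ 0.174).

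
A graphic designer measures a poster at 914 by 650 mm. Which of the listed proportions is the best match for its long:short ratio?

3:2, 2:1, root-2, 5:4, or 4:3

root-2

Ratio = 914 / 650 ≈ 1.406.
Distances: 3:2 1.500 (Δ 0.094); 2:1 2.000 (Δ 0.594); root-2 1.414 (Δ 0.008); 5:4 1.250 (Δ 0.156); 4:3 1.333 (Δ 0.073).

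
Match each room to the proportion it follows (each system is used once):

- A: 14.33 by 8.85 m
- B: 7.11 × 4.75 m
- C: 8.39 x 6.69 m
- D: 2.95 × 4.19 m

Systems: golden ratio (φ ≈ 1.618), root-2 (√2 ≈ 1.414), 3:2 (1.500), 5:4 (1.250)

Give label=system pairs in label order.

A=golden ratio, B=3:2, C=5:4, D=root-2

A = 14.33/8.85 ≈ 1.619 → golden ratio (1.618)
B = 7.11/4.75 ≈ 1.497 → 3:2 (1.500)
C = 8.39/6.69 ≈ 1.254 → 5:4 (1.250)
D = 4.19/2.95 ≈ 1.420 → root-2 (1.414)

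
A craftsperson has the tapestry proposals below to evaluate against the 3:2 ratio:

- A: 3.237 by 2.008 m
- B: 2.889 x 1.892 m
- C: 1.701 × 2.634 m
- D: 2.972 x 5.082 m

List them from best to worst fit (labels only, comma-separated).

B, C, A, D

A: 3.237/2.008 ≈ 1.612 → |1.612 − 1.500| = 0.112
B: 2.889/1.892 ≈ 1.527 → |1.527 − 1.500| = 0.027
C: 2.634/1.701 ≈ 1.549 → |1.549 − 1.500| = 0.049
D: 5.082/2.972 ≈ 1.710 → |1.710 − 1.500| = 0.210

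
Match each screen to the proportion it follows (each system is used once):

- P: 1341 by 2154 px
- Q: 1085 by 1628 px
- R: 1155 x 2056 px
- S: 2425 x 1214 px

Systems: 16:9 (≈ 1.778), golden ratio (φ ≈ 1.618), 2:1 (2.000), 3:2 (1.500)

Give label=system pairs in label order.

Ratios: P ≈ 1.606; Q ≈ 1.500; R ≈ 1.780; S ≈ 1.998.
Targets: 16:9 ≈ 1.778; golden ratio ≈ 1.618; 2:1 ≈ 2.000; 3:2 ≈ 1.500.

P=golden ratio, Q=3:2, R=16:9, S=2:1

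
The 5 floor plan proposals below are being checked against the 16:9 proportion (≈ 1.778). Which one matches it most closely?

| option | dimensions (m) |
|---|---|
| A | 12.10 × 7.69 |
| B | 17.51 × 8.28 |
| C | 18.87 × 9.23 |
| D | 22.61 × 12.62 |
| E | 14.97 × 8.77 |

Ratios (long/short): A ≈ 1.573; B ≈ 2.115; C ≈ 2.044; D ≈ 1.792; E ≈ 1.707.
16:9 ≈ 1.778; option D is nearest (Δ 0.014).

D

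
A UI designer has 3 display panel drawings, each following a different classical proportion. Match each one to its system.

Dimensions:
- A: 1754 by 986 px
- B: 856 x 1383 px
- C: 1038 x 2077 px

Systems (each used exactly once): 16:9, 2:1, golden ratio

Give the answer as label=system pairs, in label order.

A=16:9, B=golden ratio, C=2:1

Ratios: A ≈ 1.779; B ≈ 1.616; C ≈ 2.001.
Targets: 16:9 ≈ 1.778; 2:1 ≈ 2.000; golden ratio ≈ 1.618.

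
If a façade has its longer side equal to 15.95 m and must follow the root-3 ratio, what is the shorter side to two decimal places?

9.21 m

root-3 ≈ 1.73205.
Shorter side = 15.95 ÷ 1.73205 ≈ 9.2087 → 9.21 m.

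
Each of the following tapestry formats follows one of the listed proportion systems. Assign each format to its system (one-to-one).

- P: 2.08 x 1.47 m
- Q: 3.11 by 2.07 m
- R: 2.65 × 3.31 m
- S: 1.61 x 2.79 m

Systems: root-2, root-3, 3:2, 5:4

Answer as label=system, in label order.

P=root-2, Q=3:2, R=5:4, S=root-3

P = 2.08/1.47 ≈ 1.415 → root-2 (1.414)
Q = 3.11/2.07 ≈ 1.502 → 3:2 (1.500)
R = 3.31/2.65 ≈ 1.249 → 5:4 (1.250)
S = 2.79/1.61 ≈ 1.733 → root-3 (1.732)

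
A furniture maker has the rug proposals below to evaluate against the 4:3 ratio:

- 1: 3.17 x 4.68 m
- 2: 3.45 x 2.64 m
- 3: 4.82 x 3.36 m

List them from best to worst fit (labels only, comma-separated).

2, 3, 1

Ratios: 1 = 4.68 / 3.17 ≈ 1.476; 2 = 3.45 / 2.64 ≈ 1.307; 3 = 4.82 / 3.36 ≈ 1.435.
|Δ from 1.333|: 1 0.143; 2 0.026; 3 0.102.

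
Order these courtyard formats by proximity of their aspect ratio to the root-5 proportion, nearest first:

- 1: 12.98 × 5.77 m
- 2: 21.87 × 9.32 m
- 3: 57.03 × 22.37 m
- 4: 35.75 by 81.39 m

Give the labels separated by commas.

1: 12.98/5.77 ≈ 2.250 → |2.250 − 2.236| = 0.014
2: 21.87/9.32 ≈ 2.347 → |2.347 − 2.236| = 0.111
3: 57.03/22.37 ≈ 2.549 → |2.549 − 2.236| = 0.313
4: 81.39/35.75 ≈ 2.277 → |2.277 − 2.236| = 0.041

1, 4, 2, 3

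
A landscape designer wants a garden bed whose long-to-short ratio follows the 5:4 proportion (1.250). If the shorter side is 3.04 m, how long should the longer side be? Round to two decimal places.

3.80 m

5:4 = 1.25000.
Longer side = 3.04 × 1.25000 ≈ 3.8000 → 3.80 m.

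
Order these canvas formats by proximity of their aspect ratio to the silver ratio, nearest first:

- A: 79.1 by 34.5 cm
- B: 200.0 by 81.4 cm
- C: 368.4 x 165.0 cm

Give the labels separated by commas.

Ratios: A = 79.1 / 34.5 ≈ 2.293; B = 200.0 / 81.4 ≈ 2.457; C = 368.4 / 165.0 ≈ 2.233.
|Δ from 2.414|: A 0.121; B 0.043; C 0.181.

B, A, C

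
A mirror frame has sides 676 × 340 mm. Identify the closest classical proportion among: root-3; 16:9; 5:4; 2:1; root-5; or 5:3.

2:1

676/340 ≈ 1.988. Nearest candidates are 2:1 (2.000, off by 0.012) and 16:9 (1.778, off by 0.210).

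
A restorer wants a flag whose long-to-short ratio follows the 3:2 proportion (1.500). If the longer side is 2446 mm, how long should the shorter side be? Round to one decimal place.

1630.7 mm

3:2 = 1.50000.
Shorter side = 2446 ÷ 1.50000 ≈ 1630.667 → 1630.7 mm.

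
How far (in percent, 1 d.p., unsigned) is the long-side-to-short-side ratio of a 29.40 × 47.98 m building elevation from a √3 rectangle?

Ratio = 47.98 / 29.40 ≈ 1.6320.
Ideal root-3 ≈ 1.7321. |1.6320 − 1.7321| / 1.7321 ≈ 5.78% → 5.8%.

5.8%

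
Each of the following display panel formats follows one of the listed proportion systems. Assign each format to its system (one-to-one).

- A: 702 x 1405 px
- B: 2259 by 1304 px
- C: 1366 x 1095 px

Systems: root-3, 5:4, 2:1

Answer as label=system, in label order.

Ratios: A ≈ 2.001; B ≈ 1.732; C ≈ 1.247.
Targets: root-3 ≈ 1.732; 5:4 ≈ 1.250; 2:1 ≈ 2.000.

A=2:1, B=root-3, C=5:4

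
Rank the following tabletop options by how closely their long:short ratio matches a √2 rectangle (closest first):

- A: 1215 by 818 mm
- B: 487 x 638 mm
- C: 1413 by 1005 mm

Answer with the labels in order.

C, A, B

A: 1215/818 ≈ 1.485 → |1.485 − 1.414| = 0.071
B: 638/487 ≈ 1.310 → |1.310 − 1.414| = 0.104
C: 1413/1005 ≈ 1.406 → |1.406 − 1.414| = 0.008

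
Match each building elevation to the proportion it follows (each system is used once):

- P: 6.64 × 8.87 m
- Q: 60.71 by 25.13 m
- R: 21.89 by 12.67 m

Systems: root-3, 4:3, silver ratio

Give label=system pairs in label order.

Ratios: P ≈ 1.336; Q ≈ 2.416; R ≈ 1.728.
Targets: root-3 ≈ 1.732; 4:3 ≈ 1.333; silver ratio ≈ 2.414.

P=4:3, Q=silver ratio, R=root-3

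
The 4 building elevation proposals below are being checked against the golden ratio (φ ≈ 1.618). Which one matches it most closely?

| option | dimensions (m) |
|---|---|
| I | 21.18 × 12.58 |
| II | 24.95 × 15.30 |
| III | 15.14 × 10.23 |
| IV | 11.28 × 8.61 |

II

Ratios (long/short): I ≈ 1.684; II ≈ 1.631; III ≈ 1.480; IV ≈ 1.310.
golden ratio ≈ 1.618; option II is nearest (Δ 0.013).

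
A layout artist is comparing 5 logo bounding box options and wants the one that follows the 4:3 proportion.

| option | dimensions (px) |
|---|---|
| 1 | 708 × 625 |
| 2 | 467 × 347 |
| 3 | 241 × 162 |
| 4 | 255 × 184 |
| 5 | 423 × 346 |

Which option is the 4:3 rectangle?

2

Ratios (long/short): 1 ≈ 1.133; 2 ≈ 1.346; 3 ≈ 1.488; 4 ≈ 1.386; 5 ≈ 1.223.
4:3 ≈ 1.333; option 2 is nearest (Δ 0.013).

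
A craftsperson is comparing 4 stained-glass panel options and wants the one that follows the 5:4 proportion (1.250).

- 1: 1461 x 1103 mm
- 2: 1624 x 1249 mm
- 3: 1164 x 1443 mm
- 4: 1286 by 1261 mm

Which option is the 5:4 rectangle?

Ratios (long/short): 1 ≈ 1.325; 2 ≈ 1.300; 3 ≈ 1.240; 4 ≈ 1.020.
5:4 ≈ 1.250; option 3 is nearest (Δ 0.010).

3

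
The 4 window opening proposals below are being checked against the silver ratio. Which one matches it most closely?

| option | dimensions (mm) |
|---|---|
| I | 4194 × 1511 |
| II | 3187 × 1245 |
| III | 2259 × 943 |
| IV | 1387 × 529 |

Target silver ratio ≈ 2.414.
I: 2.776 (Δ0.362)  II: 2.560 (Δ0.146)  III: 2.396 (Δ0.018)  IV: 2.622 (Δ0.208)

III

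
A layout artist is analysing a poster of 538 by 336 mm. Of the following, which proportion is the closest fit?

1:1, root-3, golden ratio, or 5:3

538/336 ≈ 1.601. Nearest candidates are golden ratio (1.618, off by 0.017) and 5:3 (1.667, off by 0.066).

golden ratio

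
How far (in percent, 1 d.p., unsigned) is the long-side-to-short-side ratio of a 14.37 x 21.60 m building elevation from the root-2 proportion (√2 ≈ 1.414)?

6.3%

Ratio = 21.60 / 14.37 ≈ 1.5031.
Ideal root-2 ≈ 1.4142. |1.5031 − 1.4142| / 1.4142 ≈ 6.29% → 6.3%.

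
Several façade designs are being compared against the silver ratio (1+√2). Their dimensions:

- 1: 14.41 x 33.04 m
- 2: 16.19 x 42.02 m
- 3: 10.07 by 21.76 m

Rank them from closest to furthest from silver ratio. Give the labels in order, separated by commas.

1, 2, 3

Ratios: 1 = 33.04 / 14.41 ≈ 2.293; 2 = 42.02 / 16.19 ≈ 2.595; 3 = 21.76 / 10.07 ≈ 2.161.
|Δ from 2.414|: 1 0.121; 2 0.181; 3 0.253.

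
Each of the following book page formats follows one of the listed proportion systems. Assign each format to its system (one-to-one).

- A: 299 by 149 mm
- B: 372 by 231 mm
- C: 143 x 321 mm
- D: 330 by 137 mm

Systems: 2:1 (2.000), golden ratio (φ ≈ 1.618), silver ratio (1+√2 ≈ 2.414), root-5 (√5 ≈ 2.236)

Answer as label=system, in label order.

Ratios: A ≈ 2.007; B ≈ 1.610; C ≈ 2.245; D ≈ 2.409.
Targets: 2:1 ≈ 2.000; golden ratio ≈ 1.618; silver ratio ≈ 2.414; root-5 ≈ 2.236.

A=2:1, B=golden ratio, C=root-5, D=silver ratio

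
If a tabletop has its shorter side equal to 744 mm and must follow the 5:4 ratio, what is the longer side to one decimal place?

5:4 = 1.25000.
Longer side = 744 × 1.25000 ≈ 930.000 → 930.0 mm.

930.0 mm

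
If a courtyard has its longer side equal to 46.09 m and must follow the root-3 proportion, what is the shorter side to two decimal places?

26.61 m

root-3 ≈ 1.73205.
Shorter side = 46.09 ÷ 1.73205 ≈ 26.6101 → 26.61 m.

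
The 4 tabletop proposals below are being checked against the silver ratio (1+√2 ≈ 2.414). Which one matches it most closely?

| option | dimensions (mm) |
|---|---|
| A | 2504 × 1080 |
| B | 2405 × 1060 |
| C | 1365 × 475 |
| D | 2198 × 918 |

Target silver ratio ≈ 2.414.
A: 2.319 (Δ0.095)  B: 2.269 (Δ0.145)  C: 2.874 (Δ0.460)  D: 2.394 (Δ0.020)

D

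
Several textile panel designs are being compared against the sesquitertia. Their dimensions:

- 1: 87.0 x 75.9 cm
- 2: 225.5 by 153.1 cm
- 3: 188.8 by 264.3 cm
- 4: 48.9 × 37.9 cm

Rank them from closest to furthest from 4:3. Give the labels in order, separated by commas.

4, 3, 2, 1

Ratios: 1 = 87.0 / 75.9 ≈ 1.146; 2 = 225.5 / 153.1 ≈ 1.473; 3 = 264.3 / 188.8 ≈ 1.400; 4 = 48.9 / 37.9 ≈ 1.290.
|Δ from 1.333|: 1 0.187; 2 0.140; 3 0.067; 4 0.043.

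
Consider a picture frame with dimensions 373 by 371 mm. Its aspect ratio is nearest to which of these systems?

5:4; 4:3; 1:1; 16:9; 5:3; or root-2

Ratio = 373 / 371 ≈ 1.005.
Distances: 5:4 1.250 (Δ 0.245); 4:3 1.333 (Δ 0.328); 1:1 1.000 (Δ 0.005); 16:9 1.778 (Δ 0.773); 5:3 1.667 (Δ 0.662); root-2 1.414 (Δ 0.409).

1:1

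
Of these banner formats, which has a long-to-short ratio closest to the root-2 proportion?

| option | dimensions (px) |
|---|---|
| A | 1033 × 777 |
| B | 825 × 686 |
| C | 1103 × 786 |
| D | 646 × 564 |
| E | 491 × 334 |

C

Ratios (long/short): A ≈ 1.329; B ≈ 1.203; C ≈ 1.403; D ≈ 1.145; E ≈ 1.470.
root-2 ≈ 1.414; option C is nearest (Δ 0.011).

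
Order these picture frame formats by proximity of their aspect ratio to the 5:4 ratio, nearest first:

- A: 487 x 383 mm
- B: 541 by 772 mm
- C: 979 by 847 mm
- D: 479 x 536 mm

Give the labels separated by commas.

A: 487/383 ≈ 1.272 → |1.272 − 1.250| = 0.022
B: 772/541 ≈ 1.427 → |1.427 − 1.250| = 0.177
C: 979/847 ≈ 1.156 → |1.156 − 1.250| = 0.094
D: 536/479 ≈ 1.119 → |1.119 − 1.250| = 0.131

A, C, D, B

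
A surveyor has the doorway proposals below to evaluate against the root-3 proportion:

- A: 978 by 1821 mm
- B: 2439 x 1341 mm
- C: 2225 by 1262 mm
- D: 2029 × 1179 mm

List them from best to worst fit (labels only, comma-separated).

A: 1821/978 ≈ 1.862 → |1.862 − 1.732| = 0.130
B: 2439/1341 ≈ 1.819 → |1.819 − 1.732| = 0.087
C: 2225/1262 ≈ 1.763 → |1.763 − 1.732| = 0.031
D: 2029/1179 ≈ 1.721 → |1.721 − 1.732| = 0.011

D, C, B, A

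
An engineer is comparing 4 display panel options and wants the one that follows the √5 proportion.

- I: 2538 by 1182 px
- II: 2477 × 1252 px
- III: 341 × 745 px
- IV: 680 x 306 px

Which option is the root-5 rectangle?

IV

Target root-5 ≈ 2.236.
I: 2.147 (Δ0.089)  II: 1.978 (Δ0.258)  III: 2.185 (Δ0.051)  IV: 2.222 (Δ0.014)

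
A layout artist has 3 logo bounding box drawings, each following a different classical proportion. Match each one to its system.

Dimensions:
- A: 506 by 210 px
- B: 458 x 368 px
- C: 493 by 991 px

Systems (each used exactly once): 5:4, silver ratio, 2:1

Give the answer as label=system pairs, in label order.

A = 506/210 ≈ 2.410 → silver ratio (2.414)
B = 458/368 ≈ 1.245 → 5:4 (1.250)
C = 991/493 ≈ 2.010 → 2:1 (2.000)

A=silver ratio, B=5:4, C=2:1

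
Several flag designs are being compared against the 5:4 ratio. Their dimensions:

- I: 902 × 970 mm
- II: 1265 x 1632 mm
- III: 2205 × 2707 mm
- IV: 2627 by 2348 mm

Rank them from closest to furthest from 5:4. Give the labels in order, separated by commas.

III, II, IV, I

I: 970/902 ≈ 1.075 → |1.075 − 1.250| = 0.175
II: 1632/1265 ≈ 1.290 → |1.290 − 1.250| = 0.040
III: 2707/2205 ≈ 1.228 → |1.228 − 1.250| = 0.022
IV: 2627/2348 ≈ 1.119 → |1.119 − 1.250| = 0.131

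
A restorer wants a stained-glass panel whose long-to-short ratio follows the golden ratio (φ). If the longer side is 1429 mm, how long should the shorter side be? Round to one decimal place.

883.2 mm

golden ratio ≈ 1.61803.
Shorter side = 1429 ÷ 1.61803 ≈ 883.173 → 883.2 mm.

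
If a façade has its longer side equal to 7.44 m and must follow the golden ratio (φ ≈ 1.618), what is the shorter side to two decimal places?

golden ratio ≈ 1.61803.
Shorter side = 7.44 ÷ 1.61803 ≈ 4.5982 → 4.60 m.

4.60 m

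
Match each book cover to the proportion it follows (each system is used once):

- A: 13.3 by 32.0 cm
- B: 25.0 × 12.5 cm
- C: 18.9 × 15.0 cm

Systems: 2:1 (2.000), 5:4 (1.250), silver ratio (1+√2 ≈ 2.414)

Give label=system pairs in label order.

A=silver ratio, B=2:1, C=5:4

A = 32.0/13.3 ≈ 2.406 → silver ratio (2.414)
B = 25.0/12.5 ≈ 2.000 → 2:1 (2.000)
C = 18.9/15.0 ≈ 1.260 → 5:4 (1.250)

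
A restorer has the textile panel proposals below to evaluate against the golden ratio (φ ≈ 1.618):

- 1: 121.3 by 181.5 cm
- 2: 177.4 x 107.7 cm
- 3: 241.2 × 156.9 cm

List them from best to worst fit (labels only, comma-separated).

2, 3, 1

1: 181.5/121.3 ≈ 1.496 → |1.496 − 1.618| = 0.122
2: 177.4/107.7 ≈ 1.647 → |1.647 − 1.618| = 0.029
3: 241.2/156.9 ≈ 1.537 → |1.537 − 1.618| = 0.081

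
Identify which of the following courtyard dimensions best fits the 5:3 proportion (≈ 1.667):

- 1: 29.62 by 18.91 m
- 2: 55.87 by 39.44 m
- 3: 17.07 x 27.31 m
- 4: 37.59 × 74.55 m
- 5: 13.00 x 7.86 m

5

Ratios (long/short): 1 ≈ 1.566; 2 ≈ 1.417; 3 ≈ 1.600; 4 ≈ 1.983; 5 ≈ 1.654.
5:3 ≈ 1.667; option 5 is nearest (Δ 0.013).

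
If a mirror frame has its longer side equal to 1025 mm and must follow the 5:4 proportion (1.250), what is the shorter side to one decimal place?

820.0 mm

5:4 = 1.25000.
Shorter side = 1025 ÷ 1.25000 ≈ 820.000 → 820.0 mm.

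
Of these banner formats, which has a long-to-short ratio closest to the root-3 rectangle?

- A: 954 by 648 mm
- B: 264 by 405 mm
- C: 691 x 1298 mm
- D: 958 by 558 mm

D

Target root-3 ≈ 1.732.
A: 1.472 (Δ0.260)  B: 1.534 (Δ0.198)  C: 1.878 (Δ0.146)  D: 1.717 (Δ0.015)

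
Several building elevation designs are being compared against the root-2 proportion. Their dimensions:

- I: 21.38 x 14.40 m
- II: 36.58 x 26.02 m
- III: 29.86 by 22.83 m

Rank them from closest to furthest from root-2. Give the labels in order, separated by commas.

II, I, III

Ratios: I = 21.38 / 14.40 ≈ 1.485; II = 36.58 / 26.02 ≈ 1.406; III = 29.86 / 22.83 ≈ 1.308.
|Δ from 1.414|: I 0.071; II 0.008; III 0.106.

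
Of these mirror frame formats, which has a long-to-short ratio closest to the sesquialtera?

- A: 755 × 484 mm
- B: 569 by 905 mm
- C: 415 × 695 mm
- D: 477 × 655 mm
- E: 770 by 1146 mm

Ratios (long/short): A ≈ 1.560; B ≈ 1.591; C ≈ 1.675; D ≈ 1.373; E ≈ 1.488.
3:2 ≈ 1.500; option E is nearest (Δ 0.012).

E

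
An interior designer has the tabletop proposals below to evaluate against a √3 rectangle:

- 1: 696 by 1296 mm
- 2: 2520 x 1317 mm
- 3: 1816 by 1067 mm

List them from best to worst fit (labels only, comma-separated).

3, 1, 2

Ratios: 1 = 1296 / 696 ≈ 1.862; 2 = 2520 / 1317 ≈ 1.913; 3 = 1816 / 1067 ≈ 1.702.
|Δ from 1.732|: 1 0.130; 2 0.181; 3 0.030.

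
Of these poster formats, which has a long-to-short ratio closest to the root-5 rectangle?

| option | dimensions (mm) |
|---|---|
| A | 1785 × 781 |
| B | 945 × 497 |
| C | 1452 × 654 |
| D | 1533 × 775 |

Ratios (long/short): A ≈ 2.286; B ≈ 1.901; C ≈ 2.220; D ≈ 1.978.
root-5 ≈ 2.236; option C is nearest (Δ 0.016).

C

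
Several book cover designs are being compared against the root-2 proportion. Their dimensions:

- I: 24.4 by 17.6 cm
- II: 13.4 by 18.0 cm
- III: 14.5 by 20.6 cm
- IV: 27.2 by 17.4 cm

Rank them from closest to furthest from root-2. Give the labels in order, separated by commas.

Ratios: I = 24.4 / 17.6 ≈ 1.386; II = 18.0 / 13.4 ≈ 1.343; III = 20.6 / 14.5 ≈ 1.421; IV = 27.2 / 17.4 ≈ 1.563.
|Δ from 1.414|: I 0.028; II 0.071; III 0.007; IV 0.149.

III, I, II, IV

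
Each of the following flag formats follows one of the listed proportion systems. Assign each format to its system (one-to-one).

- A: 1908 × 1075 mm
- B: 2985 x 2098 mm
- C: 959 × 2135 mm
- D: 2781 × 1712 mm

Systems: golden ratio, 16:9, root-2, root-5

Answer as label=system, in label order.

A=16:9, B=root-2, C=root-5, D=golden ratio

Ratios: A ≈ 1.775; B ≈ 1.423; C ≈ 2.226; D ≈ 1.624.
Targets: golden ratio ≈ 1.618; 16:9 ≈ 1.778; root-2 ≈ 1.414; root-5 ≈ 2.236.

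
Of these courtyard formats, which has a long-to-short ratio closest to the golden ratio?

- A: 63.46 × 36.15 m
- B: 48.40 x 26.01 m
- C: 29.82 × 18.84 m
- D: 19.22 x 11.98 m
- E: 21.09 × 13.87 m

Ratios (long/short): A ≈ 1.755; B ≈ 1.861; C ≈ 1.583; D ≈ 1.604; E ≈ 1.521.
golden ratio ≈ 1.618; option D is nearest (Δ 0.014).

D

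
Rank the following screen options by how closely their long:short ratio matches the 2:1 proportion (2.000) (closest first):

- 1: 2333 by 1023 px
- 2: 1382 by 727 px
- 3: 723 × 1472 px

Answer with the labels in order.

1: 2333/1023 ≈ 2.281 → |2.281 − 2.000| = 0.281
2: 1382/727 ≈ 1.901 → |1.901 − 2.000| = 0.099
3: 1472/723 ≈ 2.036 → |2.036 − 2.000| = 0.036

3, 2, 1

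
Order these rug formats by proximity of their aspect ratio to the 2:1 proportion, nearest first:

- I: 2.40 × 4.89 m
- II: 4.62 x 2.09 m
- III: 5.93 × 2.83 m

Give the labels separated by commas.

I: 4.89/2.40 ≈ 2.038 → |2.038 − 2.000| = 0.038
II: 4.62/2.09 ≈ 2.211 → |2.211 − 2.000| = 0.211
III: 5.93/2.83 ≈ 2.095 → |2.095 − 2.000| = 0.095

I, III, II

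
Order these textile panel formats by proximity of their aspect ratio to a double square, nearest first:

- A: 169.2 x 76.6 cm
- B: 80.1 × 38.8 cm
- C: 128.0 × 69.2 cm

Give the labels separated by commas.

A: 169.2/76.6 ≈ 2.209 → |2.209 − 2.000| = 0.209
B: 80.1/38.8 ≈ 2.064 → |2.064 − 2.000| = 0.064
C: 128.0/69.2 ≈ 1.850 → |1.850 − 2.000| = 0.150

B, C, A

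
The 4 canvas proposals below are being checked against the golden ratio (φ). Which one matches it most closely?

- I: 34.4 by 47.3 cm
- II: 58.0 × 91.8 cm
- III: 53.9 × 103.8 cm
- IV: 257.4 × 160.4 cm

Target golden ratio ≈ 1.618.
I: 1.375 (Δ0.243)  II: 1.583 (Δ0.035)  III: 1.926 (Δ0.308)  IV: 1.605 (Δ0.013)

IV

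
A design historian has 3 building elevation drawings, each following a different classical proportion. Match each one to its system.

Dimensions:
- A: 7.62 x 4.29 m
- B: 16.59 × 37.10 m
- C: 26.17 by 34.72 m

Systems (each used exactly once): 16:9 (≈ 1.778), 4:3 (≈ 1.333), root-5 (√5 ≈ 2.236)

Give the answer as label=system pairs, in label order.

A=16:9, B=root-5, C=4:3

A = 7.62/4.29 ≈ 1.776 → 16:9 (1.778)
B = 37.10/16.59 ≈ 2.236 → root-5 (2.236)
C = 34.72/26.17 ≈ 1.327 → 4:3 (1.333)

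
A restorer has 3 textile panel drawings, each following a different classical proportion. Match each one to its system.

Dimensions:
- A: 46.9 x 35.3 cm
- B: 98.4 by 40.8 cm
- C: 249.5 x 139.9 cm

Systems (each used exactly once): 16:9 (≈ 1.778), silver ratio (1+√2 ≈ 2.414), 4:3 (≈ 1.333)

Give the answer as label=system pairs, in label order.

A=4:3, B=silver ratio, C=16:9

A = 46.9/35.3 ≈ 1.329 → 4:3 (1.333)
B = 98.4/40.8 ≈ 2.412 → silver ratio (2.414)
C = 249.5/139.9 ≈ 1.783 → 16:9 (1.778)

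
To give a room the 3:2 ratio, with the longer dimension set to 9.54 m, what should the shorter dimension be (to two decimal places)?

3:2 = 1.50000.
Shorter side = 9.54 ÷ 1.50000 ≈ 6.3600 → 6.36 m.

6.36 m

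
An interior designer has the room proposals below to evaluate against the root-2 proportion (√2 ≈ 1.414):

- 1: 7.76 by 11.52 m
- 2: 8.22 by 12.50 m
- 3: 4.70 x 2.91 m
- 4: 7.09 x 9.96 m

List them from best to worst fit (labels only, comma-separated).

4, 1, 2, 3

1: 11.52/7.76 ≈ 1.485 → |1.485 − 1.414| = 0.071
2: 12.50/8.22 ≈ 1.521 → |1.521 − 1.414| = 0.107
3: 4.70/2.91 ≈ 1.615 → |1.615 − 1.414| = 0.201
4: 9.96/7.09 ≈ 1.405 → |1.405 − 1.414| = 0.009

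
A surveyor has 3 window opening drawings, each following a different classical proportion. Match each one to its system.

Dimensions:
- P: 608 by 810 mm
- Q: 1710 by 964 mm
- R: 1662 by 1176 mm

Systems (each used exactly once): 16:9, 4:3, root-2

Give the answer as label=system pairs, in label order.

P=4:3, Q=16:9, R=root-2

Ratios: P ≈ 1.332; Q ≈ 1.774; R ≈ 1.413.
Targets: 16:9 ≈ 1.778; 4:3 ≈ 1.333; root-2 ≈ 1.414.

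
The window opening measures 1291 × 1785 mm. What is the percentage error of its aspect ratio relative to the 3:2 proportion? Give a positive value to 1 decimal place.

7.8%

Ratio = 1785 / 1291 ≈ 1.3826.
Ideal 3:2 = 1.5000. |1.3826 − 1.5000| / 1.5000 ≈ 7.83% → 7.8%.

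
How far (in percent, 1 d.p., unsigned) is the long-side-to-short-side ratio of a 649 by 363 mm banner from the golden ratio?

Ratio = 649 / 363 ≈ 1.7879.
Ideal golden ratio ≈ 1.6180. |1.7879 − 1.6180| / 1.6180 ≈ 10.50% → 10.5%.

10.5%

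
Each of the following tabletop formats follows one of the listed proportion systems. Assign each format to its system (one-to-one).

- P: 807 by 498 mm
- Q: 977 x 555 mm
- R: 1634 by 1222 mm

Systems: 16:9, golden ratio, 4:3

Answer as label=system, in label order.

P=golden ratio, Q=16:9, R=4:3

P = 807/498 ≈ 1.620 → golden ratio (1.618)
Q = 977/555 ≈ 1.760 → 16:9 (1.778)
R = 1634/1222 ≈ 1.337 → 4:3 (1.333)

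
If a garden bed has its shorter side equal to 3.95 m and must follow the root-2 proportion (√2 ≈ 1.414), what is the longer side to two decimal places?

root-2 ≈ 1.41421.
Longer side = 3.95 × 1.41421 ≈ 5.5861 → 5.59 m.

5.59 m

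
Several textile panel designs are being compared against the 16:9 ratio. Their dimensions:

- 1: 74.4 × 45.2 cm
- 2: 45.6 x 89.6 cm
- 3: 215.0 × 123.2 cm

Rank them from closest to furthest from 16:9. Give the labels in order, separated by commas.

3, 1, 2

1: 74.4/45.2 ≈ 1.646 → |1.646 − 1.778| = 0.132
2: 89.6/45.6 ≈ 1.965 → |1.965 − 1.778| = 0.187
3: 215.0/123.2 ≈ 1.745 → |1.745 − 1.778| = 0.033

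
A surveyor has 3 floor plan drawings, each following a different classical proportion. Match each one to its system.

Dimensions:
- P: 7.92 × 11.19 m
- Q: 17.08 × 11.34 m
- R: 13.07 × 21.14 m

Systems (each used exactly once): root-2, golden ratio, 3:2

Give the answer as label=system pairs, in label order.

Ratios: P ≈ 1.413; Q ≈ 1.506; R ≈ 1.617.
Targets: root-2 ≈ 1.414; golden ratio ≈ 1.618; 3:2 ≈ 1.500.

P=root-2, Q=3:2, R=golden ratio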